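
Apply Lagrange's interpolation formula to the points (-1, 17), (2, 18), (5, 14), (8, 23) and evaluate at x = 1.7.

Lagrange interpolation formula:
P(x) = Σ yᵢ × Lᵢ(x)
where Lᵢ(x) = Π_{j≠i} (x - xⱼ)/(xᵢ - xⱼ)

L_0(1.7) = (1.7 - 2)/(-1 - 2) × (1.7 - 5)/(-1 - 5) × (1.7 - 8)/(-1 - 8) = 0.038500
L_1(1.7) = (1.7 - (-1))/(2 - (-1)) × (1.7 - 5)/(2 - 5) × (1.7 - 8)/(2 - 8) = 1.039500
L_2(1.7) = (1.7 - (-1))/(5 - (-1)) × (1.7 - 2)/(5 - 2) × (1.7 - 8)/(5 - 8) = -0.094500
L_3(1.7) = (1.7 - (-1))/(8 - (-1)) × (1.7 - 2)/(8 - 2) × (1.7 - 5)/(8 - 5) = 0.016500

P(1.7) = 17×L_0(1.7) + 18×L_1(1.7) + 14×L_2(1.7) + 23×L_3(1.7)
P(1.7) = 18.422000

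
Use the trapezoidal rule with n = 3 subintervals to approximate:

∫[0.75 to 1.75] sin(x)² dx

f(x) = sin(x)²
a = 0.75, b = 1.75, n = 3
h = (b - a)/n = 0.333333

Trapezoidal rule: (h/2)[f(x₀) + 2f(x₁) + 2f(x₂) + ... + f(xₙ)]

x_0 = 0.7500, f(x_0) = 0.464631, coefficient = 1
x_1 = 1.0833, f(x_1) = 0.780615, coefficient = 2
x_2 = 1.4167, f(x_2) = 0.976432, coefficient = 2
x_3 = 1.7500, f(x_3) = 0.968228, coefficient = 1

I ≈ (0.333333/2) × 4.946952 = 0.824492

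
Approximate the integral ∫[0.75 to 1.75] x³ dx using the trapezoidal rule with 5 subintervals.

f(x) = x³
a = 0.75, b = 1.75, n = 5
h = (b - a)/n = 0.200000

Trapezoidal rule: (h/2)[f(x₀) + 2f(x₁) + 2f(x₂) + ... + f(xₙ)]

x_0 = 0.7500, f(x_0) = 0.421875, coefficient = 1
x_1 = 0.9500, f(x_1) = 0.857375, coefficient = 2
x_2 = 1.1500, f(x_2) = 1.520875, coefficient = 2
x_3 = 1.3500, f(x_3) = 2.460375, coefficient = 2
x_4 = 1.5500, f(x_4) = 3.723875, coefficient = 2
x_5 = 1.7500, f(x_5) = 5.359375, coefficient = 1

I ≈ (0.200000/2) × 22.906250 = 2.290625
Exact value: 2.265625
Error: 0.025000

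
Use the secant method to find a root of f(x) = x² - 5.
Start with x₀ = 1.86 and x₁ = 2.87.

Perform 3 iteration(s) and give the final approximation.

f(x) = x² - 5
x₀ = 1.86, x₁ = 2.87

Secant formula: x_{n+1} = x_n - f(x_n)(x_n - x_{n-1})/(f(x_n) - f(x_{n-1}))

Iteration 1:
  f(1.860000) = -1.540400
  f(2.870000) = 3.236900
  x_2 = 2.870000 - 3.236900×(2.870000 - 1.860000)/(3.236900 - (-1.540400))
       = 2.185666
Iteration 2:
  f(2.870000) = 3.236900
  f(2.185666) = -0.222864
  x_3 = 2.185666 - (-0.222864)×(2.185666 - 2.870000)/(-0.222864 - 3.236900)
       = 2.229748
Iteration 3:
  f(2.185666) = -0.222864
  f(2.229748) = -0.028224
  x_4 = 2.229748 - (-0.028224)×(2.229748 - 2.185666)/(-0.028224 - (-0.222864))
       = 2.236140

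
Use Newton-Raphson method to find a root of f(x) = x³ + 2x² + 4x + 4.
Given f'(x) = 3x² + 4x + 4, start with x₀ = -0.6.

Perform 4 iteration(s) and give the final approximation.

f(x) = x³ + 2x² + 4x + 4
f'(x) = 3x² + 4x + 4
x₀ = -0.6

Newton-Raphson formula: x_{n+1} = x_n - f(x_n)/f'(x_n)

Iteration 1:
  f(-0.600000) = 2.104000
  f'(-0.600000) = 2.680000
  x_1 = -0.600000 - 2.104000/2.680000 = -1.385075
Iteration 2:
  f(-1.385075) = -0.360606
  f'(-1.385075) = 4.214997
  x_2 = -1.385075 - (-0.360606)/4.214997 = -1.299521
Iteration 3:
  f(-1.299521) = -0.015149
  f'(-1.299521) = 3.868182
  x_3 = -1.299521 - (-0.015149)/3.868182 = -1.295605
Iteration 4:
  f(-1.295605) = -0.000029
  f'(-1.295605) = 3.853358
  x_4 = -1.295605 - (-0.000029)/3.853358 = -1.295598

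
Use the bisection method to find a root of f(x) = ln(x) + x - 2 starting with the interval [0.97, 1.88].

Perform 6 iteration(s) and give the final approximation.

f(x) = ln(x) + x - 2
Initial interval: [0.97, 1.88]

Iteration 1:
  c_1 = (0.970000 + 1.880000)/2 = 1.425000
  f(c_1) = f(1.425000) = -0.220828
  f(a) × f(c) ≥ 0, new interval: [1.425000, 1.880000]
Iteration 2:
  c_2 = (1.425000 + 1.880000)/2 = 1.652500
  f(c_2) = f(1.652500) = 0.154789
  f(a) × f(c) < 0, new interval: [1.425000, 1.652500]
Iteration 3:
  c_3 = (1.425000 + 1.652500)/2 = 1.538750
  f(c_3) = f(1.538750) = -0.030280
  f(a) × f(c) ≥ 0, new interval: [1.538750, 1.652500]
Iteration 4:
  c_4 = (1.538750 + 1.652500)/2 = 1.595625
  f(c_4) = f(1.595625) = 0.062891
  f(a) × f(c) < 0, new interval: [1.538750, 1.595625]
Iteration 5:
  c_5 = (1.538750 + 1.595625)/2 = 1.567187
  f(c_5) = f(1.567187) = 0.016470
  f(a) × f(c) < 0, new interval: [1.538750, 1.567187]
Iteration 6:
  c_6 = (1.538750 + 1.567187)/2 = 1.552969
  f(c_6) = f(1.552969) = -0.006863
  f(a) × f(c) ≥ 0, new interval: [1.552969, 1.567187]

After 6 iteration(s), the approximation is c_6 = 1.552969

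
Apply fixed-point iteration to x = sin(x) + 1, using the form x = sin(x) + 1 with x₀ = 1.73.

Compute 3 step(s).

Equation: x = sin(x) + 1
Fixed-point form: x = sin(x) + 1
x₀ = 1.73

x_1 = g(1.730000) = 1.987354
x_2 = g(1.987354) = 1.914487
x_3 = g(1.914487) = 1.941517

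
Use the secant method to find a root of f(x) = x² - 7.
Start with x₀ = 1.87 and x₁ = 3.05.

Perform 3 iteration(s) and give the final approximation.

f(x) = x² - 7
x₀ = 1.87, x₁ = 3.05

Secant formula: x_{n+1} = x_n - f(x_n)(x_n - x_{n-1})/(f(x_n) - f(x_{n-1}))

Iteration 1:
  f(1.870000) = -3.503100
  f(3.050000) = 2.302500
  x_2 = 3.050000 - 2.302500×(3.050000 - 1.870000)/(2.302500 - (-3.503100))
       = 2.582012
Iteration 2:
  f(3.050000) = 2.302500
  f(2.582012) = -0.333213
  x_3 = 2.582012 - (-0.333213)×(2.582012 - 3.050000)/(-0.333213 - 2.302500)
       = 2.641176
Iteration 3:
  f(2.582012) = -0.333213
  f(2.641176) = -0.024188
  x_4 = 2.641176 - (-0.024188)×(2.641176 - 2.582012)/(-0.024188 - (-0.333213))
       = 2.645807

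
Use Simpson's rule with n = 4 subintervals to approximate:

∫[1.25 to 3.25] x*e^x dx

f(x) = x*e^x
a = 1.25, b = 3.25, n = 4
h = (b - a)/n = 0.500000

Simpson's rule: (h/3)[f(x₀) + 4f(x₁) + 2f(x₂) + ... + f(xₙ)]

x_0 = 1.2500, f(x_0) = 4.362929, coefficient = 1
x_1 = 1.7500, f(x_1) = 10.070555, coefficient = 4
x_2 = 2.2500, f(x_2) = 21.347406, coefficient = 2
x_3 = 2.7500, f(x_3) = 43.017238, coefficient = 4
x_4 = 3.2500, f(x_4) = 83.818605, coefficient = 1

I ≈ (0.500000/3) × 343.227514 = 57.204586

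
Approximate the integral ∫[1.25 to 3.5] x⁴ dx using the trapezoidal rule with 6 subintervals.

f(x) = x⁴
a = 1.25, b = 3.5, n = 6
h = (b - a)/n = 0.375000

Trapezoidal rule: (h/2)[f(x₀) + 2f(x₁) + 2f(x₂) + ... + f(xₙ)]

x_0 = 1.2500, f(x_0) = 2.441406, coefficient = 1
x_1 = 1.6250, f(x_1) = 6.972900, coefficient = 2
x_2 = 2.0000, f(x_2) = 16.000000, coefficient = 2
x_3 = 2.3750, f(x_3) = 31.816650, coefficient = 2
x_4 = 2.7500, f(x_4) = 57.191406, coefficient = 2
x_5 = 3.1250, f(x_5) = 95.367432, coefficient = 2
x_6 = 3.5000, f(x_6) = 150.062500, coefficient = 1

I ≈ (0.375000/2) × 567.200684 = 106.350128
Exact value: 104.433398
Error: 1.916730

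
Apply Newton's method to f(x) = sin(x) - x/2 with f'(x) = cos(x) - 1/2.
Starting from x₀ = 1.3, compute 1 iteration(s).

f(x) = sin(x) - x/2
f'(x) = cos(x) - 1/2
x₀ = 1.3

Newton-Raphson formula: x_{n+1} = x_n - f(x_n)/f'(x_n)

Iteration 1:
  f(1.300000) = 0.313558
  f'(1.300000) = -0.232501
  x_1 = 1.300000 - 0.313558/(-0.232501) = 2.648631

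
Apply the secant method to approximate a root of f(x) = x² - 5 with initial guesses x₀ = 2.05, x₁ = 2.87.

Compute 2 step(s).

f(x) = x² - 5
x₀ = 2.05, x₁ = 2.87

Secant formula: x_{n+1} = x_n - f(x_n)(x_n - x_{n-1})/(f(x_n) - f(x_{n-1}))

Iteration 1:
  f(2.050000) = -0.797500
  f(2.870000) = 3.236900
  x_2 = 2.870000 - 3.236900×(2.870000 - 2.050000)/(3.236900 - (-0.797500))
       = 2.212093
Iteration 2:
  f(2.870000) = 3.236900
  f(2.212093) = -0.106642
  x_3 = 2.212093 - (-0.106642)×(2.212093 - 2.870000)/(-0.106642 - 3.236900)
       = 2.233077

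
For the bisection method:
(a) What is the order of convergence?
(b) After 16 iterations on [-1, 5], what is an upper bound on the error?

(a) Bisection has linear (order 1) convergence; the error is halved each step.

(b) Error bound = (b-a)/2^n = (5 - (-1))/2^{16}
    = 6/2^{16}

(a) 1 (linear); (b) error ≤ 9.16e-05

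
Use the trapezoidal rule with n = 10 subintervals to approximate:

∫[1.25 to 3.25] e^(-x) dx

f(x) = e^(-x)
a = 1.25, b = 3.25, n = 10
h = (b - a)/n = 0.200000

Trapezoidal rule: (h/2)[f(x₀) + 2f(x₁) + 2f(x₂) + ... + f(xₙ)]

x_0 = 1.2500, f(x_0) = 0.286505, coefficient = 1
x_1 = 1.4500, f(x_1) = 0.234570, coefficient = 2
x_2 = 1.6500, f(x_2) = 0.192050, coefficient = 2
x_3 = 1.8500, f(x_3) = 0.157237, coefficient = 2
x_4 = 2.0500, f(x_4) = 0.128735, coefficient = 2
x_5 = 2.2500, f(x_5) = 0.105399, coefficient = 2
x_6 = 2.4500, f(x_6) = 0.086294, coefficient = 2
x_7 = 2.6500, f(x_7) = 0.070651, coefficient = 2
x_8 = 2.8500, f(x_8) = 0.057844, coefficient = 2
x_9 = 3.0500, f(x_9) = 0.047359, coefficient = 2
x_10 = 3.2500, f(x_10) = 0.038774, coefficient = 1

I ≈ (0.200000/2) × 2.485558 = 0.248556
Exact value: 0.247731
Error: 0.000825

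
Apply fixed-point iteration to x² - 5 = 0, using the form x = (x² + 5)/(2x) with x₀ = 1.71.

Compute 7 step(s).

Equation: x² - 5 = 0
Fixed-point form: x = (x² + 5)/(2x)
x₀ = 1.71

x_1 = g(1.710000) = 2.316988
x_2 = g(2.316988) = 2.237481
x_3 = g(2.237481) = 2.236068
x_4 = g(2.236068) = 2.236068
x_5 = g(2.236068) = 2.236068
x_6 = g(2.236068) = 2.236068
x_7 = g(2.236068) = 2.236068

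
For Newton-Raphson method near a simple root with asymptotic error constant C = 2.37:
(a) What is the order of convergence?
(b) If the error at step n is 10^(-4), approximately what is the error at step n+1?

(a) Newton-Raphson has quadratic (order 2) convergence near simple roots.
    This means |e_{n+1}| ≈ C|e_n|².

(b) With |e_n| = 10^(-4) and C = 2.37:
    |e_{n+1}| ≈ 2.37 × (10^(-4))² = 2.37 × 10^(-8)

(a) 2 (quadratic); (b) |e_{n+1}| ≈ 2.370e-08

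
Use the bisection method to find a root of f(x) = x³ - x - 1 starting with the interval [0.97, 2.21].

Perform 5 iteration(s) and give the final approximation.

f(x) = x³ - x - 1
Initial interval: [0.97, 2.21]

Iteration 1:
  c_1 = (0.970000 + 2.210000)/2 = 1.590000
  f(c_1) = f(1.590000) = 1.429679
  f(a) × f(c) < 0, new interval: [0.970000, 1.590000]
Iteration 2:
  c_2 = (0.970000 + 1.590000)/2 = 1.280000
  f(c_2) = f(1.280000) = -0.182848
  f(a) × f(c) ≥ 0, new interval: [1.280000, 1.590000]
Iteration 3:
  c_3 = (1.280000 + 1.590000)/2 = 1.435000
  f(c_3) = f(1.435000) = 0.519988
  f(a) × f(c) < 0, new interval: [1.280000, 1.435000]
Iteration 4:
  c_4 = (1.280000 + 1.435000)/2 = 1.357500
  f(c_4) = f(1.357500) = 0.144109
  f(a) × f(c) < 0, new interval: [1.280000, 1.357500]
Iteration 5:
  c_5 = (1.280000 + 1.357500)/2 = 1.318750
  f(c_5) = f(1.318750) = -0.025310
  f(a) × f(c) ≥ 0, new interval: [1.318750, 1.357500]

After 5 iteration(s), the approximation is c_5 = 1.318750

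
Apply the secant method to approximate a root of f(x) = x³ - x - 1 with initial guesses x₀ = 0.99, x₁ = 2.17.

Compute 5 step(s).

f(x) = x³ - x - 1
x₀ = 0.99, x₁ = 2.17

Secant formula: x_{n+1} = x_n - f(x_n)(x_n - x_{n-1})/(f(x_n) - f(x_{n-1}))

Iteration 1:
  f(0.990000) = -1.019701
  f(2.170000) = 7.048313
  x_2 = 2.170000 - 7.048313×(2.170000 - 0.990000)/(7.048313 - (-1.019701))
       = 1.139138
Iteration 2:
  f(2.170000) = 7.048313
  f(1.139138) = -0.660952
  x_3 = 1.139138 - (-0.660952)×(1.139138 - 2.170000)/(-0.660952 - 7.048313)
       = 1.227519
Iteration 3:
  f(1.139138) = -0.660952
  f(1.227519) = -0.377891
  x_4 = 1.227519 - (-0.377891)×(1.227519 - 1.139138)/(-0.377891 - (-0.660952))
       = 1.345508
Iteration 4:
  f(1.227519) = -0.377891
  f(1.345508) = 0.090389
  x_5 = 1.345508 - 0.090389×(1.345508 - 1.227519)/(0.090389 - (-0.377891))
       = 1.322733
Iteration 5:
  f(1.345508) = 0.090389
  f(1.322733) = -0.008448
  x_6 = 1.322733 - (-0.008448)×(1.322733 - 1.345508)/(-0.008448 - 0.090389)
       = 1.324680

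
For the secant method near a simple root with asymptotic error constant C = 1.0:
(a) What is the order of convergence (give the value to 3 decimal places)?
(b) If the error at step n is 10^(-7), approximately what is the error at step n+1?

(a) Secant method has superlinear convergence with order φ = (1+√5)/2 ≈ 1.618.
    This means |e_{n+1}| ≈ C|e_n|^1.618.

(b) With |e_n| = 10^(-7) and C = 1.0:
    |e_{n+1}| ≈ 1.0 × (10^(-7))^1.618 = 1.0 × 10^(-11.33)

(a) ≈ 1.618 (golden ratio); (b) |e_{n+1}| ≈ 4.718e-12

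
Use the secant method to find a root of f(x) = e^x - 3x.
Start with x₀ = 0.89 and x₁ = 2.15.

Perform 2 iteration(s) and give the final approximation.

f(x) = e^x - 3x
x₀ = 0.89, x₁ = 2.15

Secant formula: x_{n+1} = x_n - f(x_n)(x_n - x_{n-1})/(f(x_n) - f(x_{n-1}))

Iteration 1:
  f(0.890000) = -0.234870
  f(2.150000) = 2.134858
  x_2 = 2.150000 - 2.134858×(2.150000 - 0.890000)/(2.134858 - (-0.234870))
       = 1.014882
Iteration 2:
  f(2.150000) = 2.134858
  f(1.014882) = -0.285608
  x_3 = 1.014882 - (-0.285608)×(1.014882 - 2.150000)/(-0.285608 - 2.134858)
       = 1.148823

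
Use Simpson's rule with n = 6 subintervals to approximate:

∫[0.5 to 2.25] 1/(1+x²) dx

f(x) = 1/(1+x²)
a = 0.5, b = 2.25, n = 6
h = (b - a)/n = 0.291667

Simpson's rule: (h/3)[f(x₀) + 4f(x₁) + 2f(x₂) + ... + f(xₙ)]

x_0 = 0.5000, f(x_0) = 0.800000, coefficient = 1
x_1 = 0.7917, f(x_1) = 0.614728, coefficient = 4
x_2 = 1.0833, f(x_2) = 0.460064, coefficient = 2
x_3 = 1.3750, f(x_3) = 0.345946, coefficient = 4
x_4 = 1.6667, f(x_4) = 0.264706, coefficient = 2
x_5 = 1.9583, f(x_5) = 0.206822, coefficient = 4
x_6 = 2.2500, f(x_6) = 0.164948, coefficient = 1

I ≈ (0.291667/3) × 7.084472 = 0.688768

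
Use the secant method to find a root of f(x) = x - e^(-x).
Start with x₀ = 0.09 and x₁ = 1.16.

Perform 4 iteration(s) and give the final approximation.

f(x) = x - e^(-x)
x₀ = 0.09, x₁ = 1.16

Secant formula: x_{n+1} = x_n - f(x_n)(x_n - x_{n-1})/(f(x_n) - f(x_{n-1}))

Iteration 1:
  f(0.090000) = -0.823931
  f(1.160000) = 0.846514
  x_2 = 1.160000 - 0.846514×(1.160000 - 0.090000)/(0.846514 - (-0.823931))
       = 0.617767
Iteration 2:
  f(1.160000) = 0.846514
  f(0.617767) = 0.078621
  x_3 = 0.617767 - 0.078621×(0.617767 - 1.160000)/(0.078621 - 0.846514)
       = 0.562251
Iteration 3:
  f(0.617767) = 0.078621
  f(0.562251) = -0.007674
  x_4 = 0.562251 - (-0.007674)×(0.562251 - 0.617767)/(-0.007674 - 0.078621)
       = 0.567188
Iteration 4:
  f(0.562251) = -0.007674
  f(0.567188) = 0.000070
  x_5 = 0.567188 - 0.000070×(0.567188 - 0.562251)/(0.000070 - (-0.007674))
       = 0.567143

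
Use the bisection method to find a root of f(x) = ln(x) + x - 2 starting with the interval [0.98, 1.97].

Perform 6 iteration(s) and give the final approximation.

f(x) = ln(x) + x - 2
Initial interval: [0.98, 1.97]

Iteration 1:
  c_1 = (0.980000 + 1.970000)/2 = 1.475000
  f(c_1) = f(1.475000) = -0.136342
  f(a) × f(c) ≥ 0, new interval: [1.475000, 1.970000]
Iteration 2:
  c_2 = (1.475000 + 1.970000)/2 = 1.722500
  f(c_2) = f(1.722500) = 0.266277
  f(a) × f(c) < 0, new interval: [1.475000, 1.722500]
Iteration 3:
  c_3 = (1.475000 + 1.722500)/2 = 1.598750
  f(c_3) = f(1.598750) = 0.067972
  f(a) × f(c) < 0, new interval: [1.475000, 1.598750]
Iteration 4:
  c_4 = (1.475000 + 1.598750)/2 = 1.536875
  f(c_4) = f(1.536875) = -0.033374
  f(a) × f(c) ≥ 0, new interval: [1.536875, 1.598750]
Iteration 5:
  c_5 = (1.536875 + 1.598750)/2 = 1.567813
  f(c_5) = f(1.567813) = 0.017494
  f(a) × f(c) < 0, new interval: [1.536875, 1.567813]
Iteration 6:
  c_6 = (1.536875 + 1.567813)/2 = 1.552344
  f(c_6) = f(1.552344) = -0.007890
  f(a) × f(c) ≥ 0, new interval: [1.552344, 1.567813]

After 6 iteration(s), the approximation is c_6 = 1.552344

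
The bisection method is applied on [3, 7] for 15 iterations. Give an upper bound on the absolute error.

Bisection error bound: |error| ≤ (b-a)/2^n
|error| ≤ (7 - 3)/2^15 = 4/2^15
|error| ≤ 0.0001220703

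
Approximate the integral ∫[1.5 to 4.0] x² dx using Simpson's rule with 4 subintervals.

f(x) = x²
a = 1.5, b = 4.0, n = 4
h = (b - a)/n = 0.625000

Simpson's rule: (h/3)[f(x₀) + 4f(x₁) + 2f(x₂) + ... + f(xₙ)]

x_0 = 1.5000, f(x_0) = 2.250000, coefficient = 1
x_1 = 2.1250, f(x_1) = 4.515625, coefficient = 4
x_2 = 2.7500, f(x_2) = 7.562500, coefficient = 2
x_3 = 3.3750, f(x_3) = 11.390625, coefficient = 4
x_4 = 4.0000, f(x_4) = 16.000000, coefficient = 1

I ≈ (0.625000/3) × 97.000000 = 20.208333
Exact value: 20.208333
Error: 0.000000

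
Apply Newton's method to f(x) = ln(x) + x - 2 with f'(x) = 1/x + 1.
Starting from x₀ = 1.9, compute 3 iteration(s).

f(x) = ln(x) + x - 2
f'(x) = 1/x + 1
x₀ = 1.9

Newton-Raphson formula: x_{n+1} = x_n - f(x_n)/f'(x_n)

Iteration 1:
  f(1.900000) = 0.541854
  f'(1.900000) = 1.526316
  x_1 = 1.900000 - 0.541854/1.526316 = 1.544992
Iteration 2:
  f(1.544992) = -0.019989
  f'(1.544992) = 1.647252
  x_2 = 1.544992 - (-0.019989)/1.647252 = 1.557127
Iteration 3:
  f(1.557127) = -0.000031
  f'(1.557127) = 1.642208
  x_3 = 1.557127 - (-0.000031)/1.642208 = 1.557146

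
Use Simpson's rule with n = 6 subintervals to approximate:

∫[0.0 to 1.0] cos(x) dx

f(x) = cos(x)
a = 0.0, b = 1.0, n = 6
h = (b - a)/n = 0.166667

Simpson's rule: (h/3)[f(x₀) + 4f(x₁) + 2f(x₂) + ... + f(xₙ)]

x_0 = 0.0000, f(x_0) = 1.000000, coefficient = 1
x_1 = 0.1667, f(x_1) = 0.986143, coefficient = 4
x_2 = 0.3333, f(x_2) = 0.944957, coefficient = 2
x_3 = 0.5000, f(x_3) = 0.877583, coefficient = 4
x_4 = 0.6667, f(x_4) = 0.785887, coefficient = 2
x_5 = 0.8333, f(x_5) = 0.672412, coefficient = 4
x_6 = 1.0000, f(x_6) = 0.540302, coefficient = 1

I ≈ (0.166667/3) × 15.146543 = 0.841475
Exact value: 0.841471
Error: 0.000004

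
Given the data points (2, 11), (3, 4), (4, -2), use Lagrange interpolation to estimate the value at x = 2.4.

Lagrange interpolation formula:
P(x) = Σ yᵢ × Lᵢ(x)
where Lᵢ(x) = Π_{j≠i} (x - xⱼ)/(xᵢ - xⱼ)

L_0(2.4) = (2.4 - 3)/(2 - 3) × (2.4 - 4)/(2 - 4) = 0.480000
L_1(2.4) = (2.4 - 2)/(3 - 2) × (2.4 - 4)/(3 - 4) = 0.640000
L_2(2.4) = (2.4 - 2)/(4 - 2) × (2.4 - 3)/(4 - 3) = -0.120000

P(2.4) = 11×L_0(2.4) + 4×L_1(2.4) + (-2)×L_2(2.4)
P(2.4) = 8.080000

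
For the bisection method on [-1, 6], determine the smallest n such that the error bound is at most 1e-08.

We need (b-a)/2^n ≤ 1e-08
(6 - (-1))/2^n ≤ 1e-08
7/2^n ≤ 1e-08
2^n ≥ 700000000
n ≥ log₂(700000000) = 29.38
n ≥ 30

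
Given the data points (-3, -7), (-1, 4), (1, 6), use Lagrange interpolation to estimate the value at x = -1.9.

Lagrange interpolation formula:
P(x) = Σ yᵢ × Lᵢ(x)
where Lᵢ(x) = Π_{j≠i} (x - xⱼ)/(xᵢ - xⱼ)

L_0(-1.9) = (-1.9 - (-1))/(-3 - (-1)) × (-1.9 - 1)/(-3 - 1) = 0.326250
L_1(-1.9) = (-1.9 - (-3))/(-1 - (-3)) × (-1.9 - 1)/(-1 - 1) = 0.797500
L_2(-1.9) = (-1.9 - (-3))/(1 - (-3)) × (-1.9 - (-1))/(1 - (-1)) = -0.123750

P(-1.9) = (-7)×L_0(-1.9) + 4×L_1(-1.9) + 6×L_2(-1.9)
P(-1.9) = 0.163750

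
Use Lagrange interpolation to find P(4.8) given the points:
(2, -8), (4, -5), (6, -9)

Lagrange interpolation formula:
P(x) = Σ yᵢ × Lᵢ(x)
where Lᵢ(x) = Π_{j≠i} (x - xⱼ)/(xᵢ - xⱼ)

L_0(4.8) = (4.8 - 4)/(2 - 4) × (4.8 - 6)/(2 - 6) = -0.120000
L_1(4.8) = (4.8 - 2)/(4 - 2) × (4.8 - 6)/(4 - 6) = 0.840000
L_2(4.8) = (4.8 - 2)/(6 - 2) × (4.8 - 4)/(6 - 4) = 0.280000

P(4.8) = (-8)×L_0(4.8) + (-5)×L_1(4.8) + (-9)×L_2(4.8)
P(4.8) = -5.760000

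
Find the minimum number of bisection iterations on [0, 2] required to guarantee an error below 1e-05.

We need (b-a)/2^n ≤ 1e-05
(2 - 0)/2^n ≤ 1e-05
2/2^n ≤ 1e-05
2^n ≥ 200000
n ≥ log₂(200000) = 17.61
n ≥ 18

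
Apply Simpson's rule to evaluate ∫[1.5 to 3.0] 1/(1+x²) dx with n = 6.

f(x) = 1/(1+x²)
a = 1.5, b = 3.0, n = 6
h = (b - a)/n = 0.250000

Simpson's rule: (h/3)[f(x₀) + 4f(x₁) + 2f(x₂) + ... + f(xₙ)]

x_0 = 1.5000, f(x_0) = 0.307692, coefficient = 1
x_1 = 1.7500, f(x_1) = 0.246154, coefficient = 4
x_2 = 2.0000, f(x_2) = 0.200000, coefficient = 2
x_3 = 2.2500, f(x_3) = 0.164948, coefficient = 4
x_4 = 2.5000, f(x_4) = 0.137931, coefficient = 2
x_5 = 2.7500, f(x_5) = 0.116788, coefficient = 4
x_6 = 3.0000, f(x_6) = 0.100000, coefficient = 1

I ≈ (0.250000/3) × 3.195117 = 0.266260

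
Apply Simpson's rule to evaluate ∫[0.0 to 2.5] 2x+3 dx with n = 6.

f(x) = 2x+3
a = 0.0, b = 2.5, n = 6
h = (b - a)/n = 0.416667

Simpson's rule: (h/3)[f(x₀) + 4f(x₁) + 2f(x₂) + ... + f(xₙ)]

x_0 = 0.0000, f(x_0) = 3.000000, coefficient = 1
x_1 = 0.4167, f(x_1) = 3.833333, coefficient = 4
x_2 = 0.8333, f(x_2) = 4.666667, coefficient = 2
x_3 = 1.2500, f(x_3) = 5.500000, coefficient = 4
x_4 = 1.6667, f(x_4) = 6.333333, coefficient = 2
x_5 = 2.0833, f(x_5) = 7.166667, coefficient = 4
x_6 = 2.5000, f(x_6) = 8.000000, coefficient = 1

I ≈ (0.416667/3) × 99.000000 = 13.750000
Exact value: 13.750000
Error: 0.000000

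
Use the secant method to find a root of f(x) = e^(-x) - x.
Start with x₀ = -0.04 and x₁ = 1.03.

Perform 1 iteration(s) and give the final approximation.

f(x) = e^(-x) - x
x₀ = -0.04, x₁ = 1.03

Secant formula: x_{n+1} = x_n - f(x_n)(x_n - x_{n-1})/(f(x_n) - f(x_{n-1}))

Iteration 1:
  f(-0.040000) = 1.080811
  f(1.030000) = -0.672993
  x_2 = 1.030000 - (-0.672993)×(1.030000 - (-0.040000))/(-0.672993 - 1.080811)
       = 0.619405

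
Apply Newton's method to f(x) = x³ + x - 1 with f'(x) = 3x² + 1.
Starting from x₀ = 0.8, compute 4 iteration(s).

f(x) = x³ + x - 1
f'(x) = 3x² + 1
x₀ = 0.8

Newton-Raphson formula: x_{n+1} = x_n - f(x_n)/f'(x_n)

Iteration 1:
  f(0.800000) = 0.312000
  f'(0.800000) = 2.920000
  x_1 = 0.800000 - 0.312000/2.920000 = 0.693151
Iteration 2:
  f(0.693151) = 0.026180
  f'(0.693151) = 2.441374
  x_2 = 0.693151 - 0.026180/2.441374 = 0.682427
Iteration 3:
  f(0.682427) = 0.000238
  f'(0.682427) = 2.397120
  x_3 = 0.682427 - 0.000238/2.397120 = 0.682328
Iteration 4:
  f(0.682328) = 0.000000
  f'(0.682328) = 2.396714
  x_4 = 0.682328 - 0.000000/2.396714 = 0.682328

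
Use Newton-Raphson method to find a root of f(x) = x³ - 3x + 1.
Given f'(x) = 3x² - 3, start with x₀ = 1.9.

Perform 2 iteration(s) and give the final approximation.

f(x) = x³ - 3x + 1
f'(x) = 3x² - 3
x₀ = 1.9

Newton-Raphson formula: x_{n+1} = x_n - f(x_n)/f'(x_n)

Iteration 1:
  f(1.900000) = 2.159000
  f'(1.900000) = 7.830000
  x_1 = 1.900000 - 2.159000/7.830000 = 1.624266
Iteration 2:
  f(1.624266) = 0.412404
  f'(1.624266) = 4.914717
  x_2 = 1.624266 - 0.412404/4.914717 = 1.540354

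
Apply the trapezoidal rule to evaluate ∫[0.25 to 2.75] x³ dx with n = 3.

f(x) = x³
a = 0.25, b = 2.75, n = 3
h = (b - a)/n = 0.833333

Trapezoidal rule: (h/2)[f(x₀) + 2f(x₁) + 2f(x₂) + ... + f(xₙ)]

x_0 = 0.2500, f(x_0) = 0.015625, coefficient = 1
x_1 = 1.0833, f(x_1) = 1.271412, coefficient = 2
x_2 = 1.9167, f(x_2) = 7.041088, coefficient = 2
x_3 = 2.7500, f(x_3) = 20.796875, coefficient = 1

I ≈ (0.833333/2) × 37.437500 = 15.598958
Exact value: 14.296875
Error: 1.302083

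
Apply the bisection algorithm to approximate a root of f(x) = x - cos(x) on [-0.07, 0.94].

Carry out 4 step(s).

f(x) = x - cos(x)
Initial interval: [-0.07, 0.94]

Iteration 1:
  c_1 = (-0.070000 + 0.940000)/2 = 0.435000
  f(c_1) = f(0.435000) = -0.471870
  f(a) × f(c) ≥ 0, new interval: [0.435000, 0.940000]
Iteration 2:
  c_2 = (0.435000 + 0.940000)/2 = 0.687500
  f(c_2) = f(0.687500) = -0.085335
  f(a) × f(c) ≥ 0, new interval: [0.687500, 0.940000]
Iteration 3:
  c_3 = (0.687500 + 0.940000)/2 = 0.813750
  f(c_3) = f(0.813750) = 0.126972
  f(a) × f(c) < 0, new interval: [0.687500, 0.813750]
Iteration 4:
  c_4 = (0.687500 + 0.813750)/2 = 0.750625
  f(c_4) = f(0.750625) = 0.019362
  f(a) × f(c) < 0, new interval: [0.687500, 0.750625]

After 4 iteration(s), the approximation is c_4 = 0.750625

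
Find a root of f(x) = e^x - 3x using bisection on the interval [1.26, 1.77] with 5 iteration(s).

f(x) = e^x - 3x
Initial interval: [1.26, 1.77]

Iteration 1:
  c_1 = (1.260000 + 1.770000)/2 = 1.515000
  f(c_1) = f(1.515000) = 0.004421
  f(a) × f(c) < 0, new interval: [1.260000, 1.515000]
Iteration 2:
  c_2 = (1.260000 + 1.515000)/2 = 1.387500
  f(c_2) = f(1.387500) = -0.157675
  f(a) × f(c) ≥ 0, new interval: [1.387500, 1.515000]
Iteration 3:
  c_3 = (1.387500 + 1.515000)/2 = 1.451250
  f(c_3) = f(1.451250) = -0.085303
  f(a) × f(c) ≥ 0, new interval: [1.451250, 1.515000]
Iteration 4:
  c_4 = (1.451250 + 1.515000)/2 = 1.483125
  f(c_4) = f(1.483125) = -0.042680
  f(a) × f(c) ≥ 0, new interval: [1.483125, 1.515000]
Iteration 5:
  c_5 = (1.483125 + 1.515000)/2 = 1.499063
  f(c_5) = f(1.499063) = -0.019698
  f(a) × f(c) ≥ 0, new interval: [1.499063, 1.515000]

After 5 iteration(s), the approximation is c_5 = 1.499063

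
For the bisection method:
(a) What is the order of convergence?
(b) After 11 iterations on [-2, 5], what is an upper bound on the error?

(a) Bisection has linear (order 1) convergence; the error is halved each step.

(b) Error bound = (b-a)/2^n = (5 - (-2))/2^{11}
    = 7/2^{11}

(a) 1 (linear); (b) error ≤ 3.42e-03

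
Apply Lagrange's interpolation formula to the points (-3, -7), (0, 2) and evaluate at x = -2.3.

Lagrange interpolation formula:
P(x) = Σ yᵢ × Lᵢ(x)
where Lᵢ(x) = Π_{j≠i} (x - xⱼ)/(xᵢ - xⱼ)

L_0(-2.3) = (-2.3 - 0)/(-3 - 0) = 0.766667
L_1(-2.3) = (-2.3 - (-3))/(0 - (-3)) = 0.233333

P(-2.3) = (-7)×L_0(-2.3) + 2×L_1(-2.3)
P(-2.3) = -4.900000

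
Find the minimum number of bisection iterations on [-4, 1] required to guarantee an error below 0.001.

We need (b-a)/2^n ≤ 0.001
(1 - (-4))/2^n ≤ 0.001
5/2^n ≤ 0.001
2^n ≥ 5000
n ≥ log₂(5000) = 12.29
n ≥ 13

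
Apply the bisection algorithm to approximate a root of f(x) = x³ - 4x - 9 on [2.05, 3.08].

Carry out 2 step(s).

f(x) = x³ - 4x - 9
Initial interval: [2.05, 3.08]

Iteration 1:
  c_1 = (2.050000 + 3.080000)/2 = 2.565000
  f(c_1) = f(2.565000) = -2.384288
  f(a) × f(c) ≥ 0, new interval: [2.565000, 3.080000]
Iteration 2:
  c_2 = (2.565000 + 3.080000)/2 = 2.822500
  f(c_2) = f(2.822500) = 2.195464
  f(a) × f(c) < 0, new interval: [2.565000, 2.822500]

After 2 iteration(s), the approximation is c_2 = 2.822500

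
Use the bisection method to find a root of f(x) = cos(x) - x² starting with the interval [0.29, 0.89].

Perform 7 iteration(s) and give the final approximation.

f(x) = cos(x) - x²
Initial interval: [0.29, 0.89]

Iteration 1:
  c_1 = (0.290000 + 0.890000)/2 = 0.590000
  f(c_1) = f(0.590000) = 0.482841
  f(a) × f(c) ≥ 0, new interval: [0.590000, 0.890000]
Iteration 2:
  c_2 = (0.590000 + 0.890000)/2 = 0.740000
  f(c_2) = f(0.740000) = 0.190869
  f(a) × f(c) ≥ 0, new interval: [0.740000, 0.890000]
Iteration 3:
  c_3 = (0.740000 + 0.890000)/2 = 0.815000
  f(c_3) = f(0.815000) = 0.021643
  f(a) × f(c) ≥ 0, new interval: [0.815000, 0.890000]
Iteration 4:
  c_4 = (0.815000 + 0.890000)/2 = 0.852500
  f(c_4) = f(0.852500) = -0.068653
  f(a) × f(c) < 0, new interval: [0.815000, 0.852500]
Iteration 5:
  c_5 = (0.815000 + 0.852500)/2 = 0.833750
  f(c_5) = f(0.833750) = -0.023035
  f(a) × f(c) < 0, new interval: [0.815000, 0.833750]
Iteration 6:
  c_6 = (0.815000 + 0.833750)/2 = 0.824375
  f(c_6) = f(0.824375) = -0.000578
  f(a) × f(c) < 0, new interval: [0.815000, 0.824375]
Iteration 7:
  c_7 = (0.815000 + 0.824375)/2 = 0.819687
  f(c_7) = f(0.819687) = 0.010562
  f(a) × f(c) ≥ 0, new interval: [0.819687, 0.824375]

After 7 iteration(s), the approximation is c_7 = 0.819687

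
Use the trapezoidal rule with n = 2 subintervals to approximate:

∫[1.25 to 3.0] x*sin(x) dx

f(x) = x*sin(x)
a = 1.25, b = 3.0, n = 2
h = (b - a)/n = 0.875000

Trapezoidal rule: (h/2)[f(x₀) + 2f(x₁) + 2f(x₂) + ... + f(xₙ)]

x_0 = 1.2500, f(x_0) = 1.186231, coefficient = 1
x_1 = 2.1250, f(x_1) = 1.806930, coefficient = 2
x_2 = 3.0000, f(x_2) = 0.423360, coefficient = 1

I ≈ (0.875000/2) × 5.223450 = 2.285259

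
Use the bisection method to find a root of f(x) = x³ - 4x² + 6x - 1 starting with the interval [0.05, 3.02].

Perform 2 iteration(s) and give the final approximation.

f(x) = x³ - 4x² + 6x - 1
Initial interval: [0.05, 3.02]

Iteration 1:
  c_1 = (0.050000 + 3.020000)/2 = 1.535000
  f(c_1) = f(1.535000) = 2.401905
  f(a) × f(c) < 0, new interval: [0.050000, 1.535000]
Iteration 2:
  c_2 = (0.050000 + 1.535000)/2 = 0.792500
  f(c_2) = f(0.792500) = 1.740510
  f(a) × f(c) < 0, new interval: [0.050000, 0.792500]

After 2 iteration(s), the approximation is c_2 = 0.792500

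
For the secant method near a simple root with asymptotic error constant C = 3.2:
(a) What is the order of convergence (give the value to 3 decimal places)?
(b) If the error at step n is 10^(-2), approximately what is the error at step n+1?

(a) Secant method has superlinear convergence with order φ = (1+√5)/2 ≈ 1.618.
    This means |e_{n+1}| ≈ C|e_n|^1.618.

(b) With |e_n| = 10^(-2) and C = 3.2:
    |e_{n+1}| ≈ 3.2 × (10^(-2))^1.618 = 3.2 × 10^(-3.24)

(a) ≈ 1.618 (golden ratio); (b) |e_{n+1}| ≈ 1.858e-03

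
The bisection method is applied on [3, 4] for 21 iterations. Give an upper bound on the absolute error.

Bisection error bound: |error| ≤ (b-a)/2^n
|error| ≤ (4 - 3)/2^21 = 1/2^21
|error| ≤ 0.0000004768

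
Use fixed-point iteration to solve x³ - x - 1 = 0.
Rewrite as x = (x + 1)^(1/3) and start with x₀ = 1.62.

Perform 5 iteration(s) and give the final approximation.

Equation: x³ - x - 1 = 0
Fixed-point form: x = (x + 1)^(1/3)
x₀ = 1.62

x_1 = g(1.620000) = 1.378586
x_2 = g(1.378586) = 1.334872
x_3 = g(1.334872) = 1.326644
x_4 = g(1.326644) = 1.325084
x_5 = g(1.325084) = 1.324787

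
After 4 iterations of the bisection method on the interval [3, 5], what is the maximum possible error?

Bisection error bound: |error| ≤ (b-a)/2^n
|error| ≤ (5 - 3)/2^4 = 2/2^4
|error| ≤ 0.1250000000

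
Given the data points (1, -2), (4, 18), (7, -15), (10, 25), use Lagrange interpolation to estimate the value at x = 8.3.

Lagrange interpolation formula:
P(x) = Σ yᵢ × Lᵢ(x)
where Lᵢ(x) = Π_{j≠i} (x - xⱼ)/(xᵢ - xⱼ)

L_0(8.3) = (8.3 - 4)/(1 - 4) × (8.3 - 7)/(1 - 7) × (8.3 - 10)/(1 - 10) = 0.058660
L_1(8.3) = (8.3 - 1)/(4 - 1) × (8.3 - 7)/(4 - 7) × (8.3 - 10)/(4 - 10) = -0.298759
L_2(8.3) = (8.3 - 1)/(7 - 1) × (8.3 - 4)/(7 - 4) × (8.3 - 10)/(7 - 10) = 0.988204
L_3(8.3) = (8.3 - 1)/(10 - 1) × (8.3 - 4)/(10 - 4) × (8.3 - 7)/(10 - 7) = 0.251895

P(8.3) = (-2)×L_0(8.3) + 18×L_1(8.3) + (-15)×L_2(8.3) + 25×L_3(8.3)
P(8.3) = -14.020667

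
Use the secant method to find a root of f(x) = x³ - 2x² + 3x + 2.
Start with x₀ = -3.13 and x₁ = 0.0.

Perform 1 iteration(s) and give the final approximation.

f(x) = x³ - 2x² + 3x + 2
x₀ = -3.13, x₁ = 0.0

Secant formula: x_{n+1} = x_n - f(x_n)(x_n - x_{n-1})/(f(x_n) - f(x_{n-1}))

Iteration 1:
  f(-3.130000) = -57.648097
  f(0.000000) = 2.000000
  x_2 = 0.000000 - 2.000000×(0.000000 - (-3.130000))/(2.000000 - (-57.648097))
       = -0.104949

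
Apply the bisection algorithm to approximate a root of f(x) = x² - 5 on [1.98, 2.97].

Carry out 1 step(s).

f(x) = x² - 5
Initial interval: [1.98, 2.97]

Iteration 1:
  c_1 = (1.980000 + 2.970000)/2 = 2.475000
  f(c_1) = f(2.475000) = 1.125625
  f(a) × f(c) < 0, new interval: [1.980000, 2.475000]

After 1 iteration(s), the approximation is c_1 = 2.475000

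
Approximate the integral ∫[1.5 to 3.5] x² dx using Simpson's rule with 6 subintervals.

f(x) = x²
a = 1.5, b = 3.5, n = 6
h = (b - a)/n = 0.333333

Simpson's rule: (h/3)[f(x₀) + 4f(x₁) + 2f(x₂) + ... + f(xₙ)]

x_0 = 1.5000, f(x_0) = 2.250000, coefficient = 1
x_1 = 1.8333, f(x_1) = 3.361111, coefficient = 4
x_2 = 2.1667, f(x_2) = 4.694444, coefficient = 2
x_3 = 2.5000, f(x_3) = 6.250000, coefficient = 4
x_4 = 2.8333, f(x_4) = 8.027778, coefficient = 2
x_5 = 3.1667, f(x_5) = 10.027778, coefficient = 4
x_6 = 3.5000, f(x_6) = 12.250000, coefficient = 1

I ≈ (0.333333/3) × 118.500000 = 13.166667
Exact value: 13.166667
Error: 0.000000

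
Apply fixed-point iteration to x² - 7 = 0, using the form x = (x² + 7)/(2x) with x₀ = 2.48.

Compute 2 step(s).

Equation: x² - 7 = 0
Fixed-point form: x = (x² + 7)/(2x)
x₀ = 2.48

x_1 = g(2.480000) = 2.651290
x_2 = g(2.651290) = 2.645757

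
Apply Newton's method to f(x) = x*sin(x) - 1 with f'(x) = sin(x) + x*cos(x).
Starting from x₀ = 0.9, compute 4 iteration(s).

f(x) = x*sin(x) - 1
f'(x) = sin(x) + x*cos(x)
x₀ = 0.9

Newton-Raphson formula: x_{n+1} = x_n - f(x_n)/f'(x_n)

Iteration 1:
  f(0.900000) = -0.295006
  f'(0.900000) = 1.342776
  x_1 = 0.900000 - (-0.295006)/1.342776 = 1.119698
Iteration 2:
  f(1.119698) = 0.007694
  f'(1.119698) = 1.388106
  x_2 = 1.119698 - 0.007694/1.388106 = 1.114156
Iteration 3:
  f(1.114156) = -0.000002
  f'(1.114156) = 1.388810
  x_3 = 1.114156 - (-0.000002)/1.388810 = 1.114157
Iteration 4:
  f(1.114157) = 0.000000
  f'(1.114157) = 1.388809
  x_4 = 1.114157 - 0.000000/1.388809 = 1.114157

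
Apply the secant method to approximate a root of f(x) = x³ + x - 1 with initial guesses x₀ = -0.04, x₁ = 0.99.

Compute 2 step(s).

f(x) = x³ + x - 1
x₀ = -0.04, x₁ = 0.99

Secant formula: x_{n+1} = x_n - f(x_n)(x_n - x_{n-1})/(f(x_n) - f(x_{n-1}))

Iteration 1:
  f(-0.040000) = -1.040064
  f(0.990000) = 0.960299
  x_2 = 0.990000 - 0.960299×(0.990000 - (-0.040000))/(0.960299 - (-1.040064))
       = 0.495536
Iteration 2:
  f(0.990000) = 0.960299
  f(0.495536) = -0.382783
  x_3 = 0.495536 - (-0.382783)×(0.495536 - 0.990000)/(-0.382783 - 0.960299)
       = 0.636460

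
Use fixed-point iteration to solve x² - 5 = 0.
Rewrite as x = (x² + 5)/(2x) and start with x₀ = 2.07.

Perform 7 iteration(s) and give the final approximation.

Equation: x² - 5 = 0
Fixed-point form: x = (x² + 5)/(2x)
x₀ = 2.07

x_1 = g(2.070000) = 2.242729
x_2 = g(2.242729) = 2.236078
x_3 = g(2.236078) = 2.236068
x_4 = g(2.236068) = 2.236068
x_5 = g(2.236068) = 2.236068
x_6 = g(2.236068) = 2.236068
x_7 = g(2.236068) = 2.236068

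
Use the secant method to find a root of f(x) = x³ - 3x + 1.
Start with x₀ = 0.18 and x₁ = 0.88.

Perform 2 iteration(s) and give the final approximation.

f(x) = x³ - 3x + 1
x₀ = 0.18, x₁ = 0.88

Secant formula: x_{n+1} = x_n - f(x_n)(x_n - x_{n-1})/(f(x_n) - f(x_{n-1}))

Iteration 1:
  f(0.180000) = 0.465832
  f(0.880000) = -0.958528
  x_2 = 0.880000 - (-0.958528)×(0.880000 - 0.180000)/(-0.958528 - 0.465832)
       = 0.408933
Iteration 2:
  f(0.880000) = -0.958528
  f(0.408933) = -0.158414
  x_3 = 0.408933 - (-0.158414)×(0.408933 - 0.880000)/(-0.158414 - (-0.958528))
       = 0.315667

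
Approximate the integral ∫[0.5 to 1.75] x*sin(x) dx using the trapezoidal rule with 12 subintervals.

f(x) = x*sin(x)
a = 0.5, b = 1.75, n = 12
h = (b - a)/n = 0.104167

Trapezoidal rule: (h/2)[f(x₀) + 2f(x₁) + 2f(x₂) + ... + f(xₙ)]

x_0 = 0.5000, f(x_0) = 0.239713, coefficient = 1
x_1 = 0.6042, f(x_1) = 0.343213, coefficient = 2
x_2 = 0.7083, f(x_2) = 0.460820, coefficient = 2
x_3 = 0.8125, f(x_3) = 0.589882, coefficient = 2
x_4 = 0.9167, f(x_4) = 0.727446, coefficient = 2
x_5 = 1.0208, f(x_5) = 0.870305, coefficient = 2
x_6 = 1.1250, f(x_6) = 1.015051, coefficient = 2
x_7 = 1.2292, f(x_7) = 1.158133, coefficient = 2
x_8 = 1.3333, f(x_8) = 1.295917, coefficient = 2
x_9 = 1.4375, f(x_9) = 1.424748, coefficient = 2
x_10 = 1.5417, f(x_10) = 1.541013, coefficient = 2
x_11 = 1.6458, f(x_11) = 1.641202, coefficient = 2
x_12 = 1.7500, f(x_12) = 1.721975, coefficient = 1

I ≈ (0.104167/2) × 24.097149 = 1.255060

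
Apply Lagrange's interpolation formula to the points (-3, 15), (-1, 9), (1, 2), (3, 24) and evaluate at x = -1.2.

Lagrange interpolation formula:
P(x) = Σ yᵢ × Lᵢ(x)
where Lᵢ(x) = Π_{j≠i} (x - xⱼ)/(xᵢ - xⱼ)

L_0(-1.2) = (-1.2 - (-1))/(-3 - (-1)) × (-1.2 - 1)/(-3 - 1) × (-1.2 - 3)/(-3 - 3) = 0.038500
L_1(-1.2) = (-1.2 - (-3))/(-1 - (-3)) × (-1.2 - 1)/(-1 - 1) × (-1.2 - 3)/(-1 - 3) = 1.039500
L_2(-1.2) = (-1.2 - (-3))/(1 - (-3)) × (-1.2 - (-1))/(1 - (-1)) × (-1.2 - 3)/(1 - 3) = -0.094500
L_3(-1.2) = (-1.2 - (-3))/(3 - (-3)) × (-1.2 - (-1))/(3 - (-1)) × (-1.2 - 1)/(3 - 1) = 0.016500

P(-1.2) = 15×L_0(-1.2) + 9×L_1(-1.2) + 2×L_2(-1.2) + 24×L_3(-1.2)
P(-1.2) = 10.140000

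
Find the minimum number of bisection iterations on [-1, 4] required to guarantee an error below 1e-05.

We need (b-a)/2^n ≤ 1e-05
(4 - (-1))/2^n ≤ 1e-05
5/2^n ≤ 1e-05
2^n ≥ 500000
n ≥ log₂(500000) = 18.93
n ≥ 19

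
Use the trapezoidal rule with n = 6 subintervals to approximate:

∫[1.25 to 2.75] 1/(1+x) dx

f(x) = 1/(1+x)
a = 1.25, b = 2.75, n = 6
h = (b - a)/n = 0.250000

Trapezoidal rule: (h/2)[f(x₀) + 2f(x₁) + 2f(x₂) + ... + f(xₙ)]

x_0 = 1.2500, f(x_0) = 0.444444, coefficient = 1
x_1 = 1.5000, f(x_1) = 0.400000, coefficient = 2
x_2 = 1.7500, f(x_2) = 0.363636, coefficient = 2
x_3 = 2.0000, f(x_3) = 0.333333, coefficient = 2
x_4 = 2.2500, f(x_4) = 0.307692, coefficient = 2
x_5 = 2.5000, f(x_5) = 0.285714, coefficient = 2
x_6 = 2.7500, f(x_6) = 0.266667, coefficient = 1

I ≈ (0.250000/2) × 4.091864 = 0.511483
Exact value: 0.510826
Error: 0.000657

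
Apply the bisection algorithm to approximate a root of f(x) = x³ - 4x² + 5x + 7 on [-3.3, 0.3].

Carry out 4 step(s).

f(x) = x³ - 4x² + 5x + 7
Initial interval: [-3.3, 0.3]

Iteration 1:
  c_1 = (-3.300000 + 0.300000)/2 = -1.500000
  f(c_1) = f(-1.500000) = -12.875000
  f(a) × f(c) ≥ 0, new interval: [-1.500000, 0.300000]
Iteration 2:
  c_2 = (-1.500000 + 0.300000)/2 = -0.600000
  f(c_2) = f(-0.600000) = 2.344000
  f(a) × f(c) < 0, new interval: [-1.500000, -0.600000]
Iteration 3:
  c_3 = (-1.500000 + (-0.600000))/2 = -1.050000
  f(c_3) = f(-1.050000) = -3.817625
  f(a) × f(c) ≥ 0, new interval: [-1.050000, -0.600000]
Iteration 4:
  c_4 = (-1.050000 + (-0.600000))/2 = -0.825000
  f(c_4) = f(-0.825000) = -0.409016
  f(a) × f(c) ≥ 0, new interval: [-0.825000, -0.600000]

After 4 iteration(s), the approximation is c_4 = -0.825000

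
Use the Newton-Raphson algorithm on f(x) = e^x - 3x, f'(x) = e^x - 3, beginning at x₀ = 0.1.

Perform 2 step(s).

f(x) = e^x - 3x
f'(x) = e^x - 3
x₀ = 0.1

Newton-Raphson formula: x_{n+1} = x_n - f(x_n)/f'(x_n)

Iteration 1:
  f(0.100000) = 0.805171
  f'(0.100000) = -1.894829
  x_1 = 0.100000 - 0.805171/(-1.894829) = 0.524931
Iteration 2:
  f(0.524931) = 0.115550
  f'(0.524931) = -1.309658
  x_2 = 0.524931 - 0.115550/(-1.309658) = 0.613160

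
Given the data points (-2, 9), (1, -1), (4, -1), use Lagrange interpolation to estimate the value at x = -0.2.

Lagrange interpolation formula:
P(x) = Σ yᵢ × Lᵢ(x)
where Lᵢ(x) = Π_{j≠i} (x - xⱼ)/(xᵢ - xⱼ)

L_0(-0.2) = (-0.2 - 1)/(-2 - 1) × (-0.2 - 4)/(-2 - 4) = 0.280000
L_1(-0.2) = (-0.2 - (-2))/(1 - (-2)) × (-0.2 - 4)/(1 - 4) = 0.840000
L_2(-0.2) = (-0.2 - (-2))/(4 - (-2)) × (-0.2 - 1)/(4 - 1) = -0.120000

P(-0.2) = 9×L_0(-0.2) + (-1)×L_1(-0.2) + (-1)×L_2(-0.2)
P(-0.2) = 1.800000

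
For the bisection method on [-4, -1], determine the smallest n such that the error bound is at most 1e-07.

We need (b-a)/2^n ≤ 1e-07
(-1 - (-4))/2^n ≤ 1e-07
3/2^n ≤ 1e-07
2^n ≥ 30000000
n ≥ log₂(30000000) = 24.84
n ≥ 25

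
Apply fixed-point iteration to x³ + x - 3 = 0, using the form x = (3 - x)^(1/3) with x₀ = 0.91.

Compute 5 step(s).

Equation: x³ + x - 3 = 0
Fixed-point form: x = (3 - x)^(1/3)
x₀ = 0.91

x_1 = g(0.910000) = 1.278543
x_2 = g(1.278543) = 1.198483
x_3 = g(1.198483) = 1.216782
x_4 = g(1.216782) = 1.212648
x_5 = g(1.212648) = 1.213584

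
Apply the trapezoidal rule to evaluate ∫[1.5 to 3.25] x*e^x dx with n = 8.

f(x) = x*e^x
a = 1.5, b = 3.25, n = 8
h = (b - a)/n = 0.218750

Trapezoidal rule: (h/2)[f(x₀) + 2f(x₁) + 2f(x₂) + ... + f(xₙ)]

x_0 = 1.5000, f(x_0) = 6.722534, coefficient = 1
x_1 = 1.7188, f(x_1) = 9.586418, coefficient = 2
x_2 = 1.9375, f(x_2) = 13.448916, coefficient = 2
x_3 = 2.1562, f(x_3) = 18.627158, coefficient = 2
x_4 = 2.3750, f(x_4) = 25.533656, coefficient = 2
x_5 = 2.5938, f(x_5) = 34.703991, coefficient = 2
x_6 = 2.8125, f(x_6) = 46.832330, coefficient = 2
x_7 = 3.0312, f(x_7) = 62.816958, coefficient = 2
x_8 = 3.2500, f(x_8) = 83.818605, coefficient = 1

I ≈ (0.218750/2) × 513.639992 = 56.179374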